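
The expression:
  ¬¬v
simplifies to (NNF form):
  v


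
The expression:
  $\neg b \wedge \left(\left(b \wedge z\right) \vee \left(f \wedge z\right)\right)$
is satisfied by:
  {z: True, f: True, b: False}


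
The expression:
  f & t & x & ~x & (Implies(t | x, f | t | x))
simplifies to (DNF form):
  False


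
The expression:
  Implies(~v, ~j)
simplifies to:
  v | ~j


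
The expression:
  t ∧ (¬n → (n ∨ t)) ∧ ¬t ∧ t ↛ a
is never true.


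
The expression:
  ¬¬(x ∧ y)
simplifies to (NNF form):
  x ∧ y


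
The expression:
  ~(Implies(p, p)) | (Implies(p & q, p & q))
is always true.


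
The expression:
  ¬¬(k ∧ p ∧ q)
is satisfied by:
  {p: True, q: True, k: True}


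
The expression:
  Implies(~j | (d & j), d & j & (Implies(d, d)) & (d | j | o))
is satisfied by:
  {j: True}


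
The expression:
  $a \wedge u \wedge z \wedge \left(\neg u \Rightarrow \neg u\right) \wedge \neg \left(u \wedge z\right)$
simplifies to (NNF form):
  $\text{False}$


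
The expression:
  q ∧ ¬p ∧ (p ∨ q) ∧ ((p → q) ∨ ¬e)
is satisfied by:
  {q: True, p: False}


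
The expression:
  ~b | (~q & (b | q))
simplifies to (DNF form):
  ~b | ~q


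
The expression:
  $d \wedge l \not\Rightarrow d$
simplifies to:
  $\text{False}$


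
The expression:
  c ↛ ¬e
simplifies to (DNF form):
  c ∧ e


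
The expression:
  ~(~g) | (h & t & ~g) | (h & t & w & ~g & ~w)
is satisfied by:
  {g: True, h: True, t: True}
  {g: True, h: True, t: False}
  {g: True, t: True, h: False}
  {g: True, t: False, h: False}
  {h: True, t: True, g: False}


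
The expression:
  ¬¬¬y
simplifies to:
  ¬y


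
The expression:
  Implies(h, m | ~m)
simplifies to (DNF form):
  True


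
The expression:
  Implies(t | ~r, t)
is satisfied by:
  {r: True, t: True}
  {r: True, t: False}
  {t: True, r: False}


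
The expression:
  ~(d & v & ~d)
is always true.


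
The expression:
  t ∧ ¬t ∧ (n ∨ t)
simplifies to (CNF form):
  False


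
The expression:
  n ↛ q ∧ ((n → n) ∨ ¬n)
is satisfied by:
  {n: True, q: False}


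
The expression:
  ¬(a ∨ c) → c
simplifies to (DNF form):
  a ∨ c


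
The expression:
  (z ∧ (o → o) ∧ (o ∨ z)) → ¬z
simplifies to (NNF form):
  ¬z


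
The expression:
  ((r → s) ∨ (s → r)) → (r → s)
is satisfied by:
  {s: True, r: False}
  {r: False, s: False}
  {r: True, s: True}


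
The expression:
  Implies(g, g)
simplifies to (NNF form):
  True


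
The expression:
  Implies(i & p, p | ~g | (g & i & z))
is always true.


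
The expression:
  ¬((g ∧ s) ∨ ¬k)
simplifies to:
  k ∧ (¬g ∨ ¬s)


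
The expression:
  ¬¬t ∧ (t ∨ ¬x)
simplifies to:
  t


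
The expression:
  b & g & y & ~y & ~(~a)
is never true.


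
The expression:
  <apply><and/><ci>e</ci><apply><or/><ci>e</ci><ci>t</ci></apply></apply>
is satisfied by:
  {e: True}


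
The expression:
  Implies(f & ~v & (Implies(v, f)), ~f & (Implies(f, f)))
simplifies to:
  v | ~f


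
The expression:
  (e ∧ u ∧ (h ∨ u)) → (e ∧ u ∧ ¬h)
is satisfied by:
  {h: False, e: False, u: False}
  {u: True, h: False, e: False}
  {e: True, h: False, u: False}
  {u: True, e: True, h: False}
  {h: True, u: False, e: False}
  {u: True, h: True, e: False}
  {e: True, h: True, u: False}


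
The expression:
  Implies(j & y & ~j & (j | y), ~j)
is always true.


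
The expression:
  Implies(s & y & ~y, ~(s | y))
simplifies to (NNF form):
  True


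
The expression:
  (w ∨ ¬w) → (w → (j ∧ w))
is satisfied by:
  {j: True, w: False}
  {w: False, j: False}
  {w: True, j: True}


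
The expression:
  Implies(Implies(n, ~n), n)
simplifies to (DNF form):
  n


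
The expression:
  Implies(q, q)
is always true.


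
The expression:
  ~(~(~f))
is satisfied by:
  {f: False}


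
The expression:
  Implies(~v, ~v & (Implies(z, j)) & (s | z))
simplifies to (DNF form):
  v | (j & z) | (s & ~z)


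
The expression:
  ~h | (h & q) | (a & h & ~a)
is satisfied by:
  {q: True, h: False}
  {h: False, q: False}
  {h: True, q: True}


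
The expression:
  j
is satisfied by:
  {j: True}


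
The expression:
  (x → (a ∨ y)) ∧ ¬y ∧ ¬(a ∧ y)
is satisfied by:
  {a: True, x: False, y: False}
  {x: False, y: False, a: False}
  {a: True, x: True, y: False}


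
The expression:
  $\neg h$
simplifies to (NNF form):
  $\neg h$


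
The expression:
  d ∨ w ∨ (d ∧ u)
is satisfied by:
  {d: True, w: True}
  {d: True, w: False}
  {w: True, d: False}


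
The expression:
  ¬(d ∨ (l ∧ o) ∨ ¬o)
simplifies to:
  o ∧ ¬d ∧ ¬l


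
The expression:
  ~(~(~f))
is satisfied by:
  {f: False}


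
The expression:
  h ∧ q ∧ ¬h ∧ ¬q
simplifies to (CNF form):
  False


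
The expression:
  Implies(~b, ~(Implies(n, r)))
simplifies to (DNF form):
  b | (n & ~r)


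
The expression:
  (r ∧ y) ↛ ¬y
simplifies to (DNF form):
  r ∧ y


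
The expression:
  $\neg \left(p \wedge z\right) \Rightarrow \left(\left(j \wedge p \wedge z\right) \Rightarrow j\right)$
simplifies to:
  $\text{True}$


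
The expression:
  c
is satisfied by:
  {c: True}


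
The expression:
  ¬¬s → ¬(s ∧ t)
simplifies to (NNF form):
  ¬s ∨ ¬t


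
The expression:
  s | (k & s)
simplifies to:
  s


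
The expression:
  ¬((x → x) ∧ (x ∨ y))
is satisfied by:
  {x: False, y: False}


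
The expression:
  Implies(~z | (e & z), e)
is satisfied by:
  {z: True, e: True}
  {z: True, e: False}
  {e: True, z: False}


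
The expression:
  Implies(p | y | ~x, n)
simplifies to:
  n | (x & ~p & ~y)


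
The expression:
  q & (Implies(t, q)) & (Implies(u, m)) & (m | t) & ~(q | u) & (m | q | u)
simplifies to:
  False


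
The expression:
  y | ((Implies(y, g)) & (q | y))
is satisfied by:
  {y: True, q: True}
  {y: True, q: False}
  {q: True, y: False}


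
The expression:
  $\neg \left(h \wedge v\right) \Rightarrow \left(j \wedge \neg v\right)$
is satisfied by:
  {h: True, j: True, v: False}
  {j: True, v: False, h: False}
  {v: True, h: True, j: True}
  {v: True, h: True, j: False}


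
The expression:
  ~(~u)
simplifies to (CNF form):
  u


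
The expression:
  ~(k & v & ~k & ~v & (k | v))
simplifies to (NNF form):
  True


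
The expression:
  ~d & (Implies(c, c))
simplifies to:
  ~d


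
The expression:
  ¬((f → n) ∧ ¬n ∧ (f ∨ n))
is always true.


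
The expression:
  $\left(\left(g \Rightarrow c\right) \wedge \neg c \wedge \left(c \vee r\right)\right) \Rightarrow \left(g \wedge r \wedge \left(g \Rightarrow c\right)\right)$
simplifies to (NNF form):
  $c \vee g \vee \neg r$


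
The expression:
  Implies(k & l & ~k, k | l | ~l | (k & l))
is always true.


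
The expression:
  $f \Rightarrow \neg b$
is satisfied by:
  {b: False, f: False}
  {f: True, b: False}
  {b: True, f: False}


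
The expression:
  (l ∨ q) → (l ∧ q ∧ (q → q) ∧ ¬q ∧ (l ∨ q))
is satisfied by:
  {q: False, l: False}


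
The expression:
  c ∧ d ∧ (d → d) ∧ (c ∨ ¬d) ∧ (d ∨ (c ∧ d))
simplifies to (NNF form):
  c ∧ d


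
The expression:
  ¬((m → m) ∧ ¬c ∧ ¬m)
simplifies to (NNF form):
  c ∨ m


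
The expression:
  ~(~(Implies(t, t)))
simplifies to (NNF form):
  True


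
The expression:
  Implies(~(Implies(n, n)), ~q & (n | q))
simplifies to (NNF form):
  True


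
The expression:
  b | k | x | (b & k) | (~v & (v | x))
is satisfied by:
  {b: True, k: True, x: True}
  {b: True, k: True, x: False}
  {b: True, x: True, k: False}
  {b: True, x: False, k: False}
  {k: True, x: True, b: False}
  {k: True, x: False, b: False}
  {x: True, k: False, b: False}


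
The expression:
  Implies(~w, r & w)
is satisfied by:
  {w: True}


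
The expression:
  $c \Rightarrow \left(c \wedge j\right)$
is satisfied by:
  {j: True, c: False}
  {c: False, j: False}
  {c: True, j: True}


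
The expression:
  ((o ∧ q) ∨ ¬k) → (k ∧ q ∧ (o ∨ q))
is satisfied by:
  {k: True}


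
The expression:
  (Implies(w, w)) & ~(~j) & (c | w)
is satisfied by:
  {c: True, w: True, j: True}
  {c: True, j: True, w: False}
  {w: True, j: True, c: False}


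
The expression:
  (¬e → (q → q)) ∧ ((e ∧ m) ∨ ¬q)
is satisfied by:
  {e: True, m: True, q: False}
  {e: True, m: False, q: False}
  {m: True, e: False, q: False}
  {e: False, m: False, q: False}
  {q: True, e: True, m: True}


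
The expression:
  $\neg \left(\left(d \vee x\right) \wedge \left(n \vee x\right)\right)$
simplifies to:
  $\neg x \wedge \left(\neg d \vee \neg n\right)$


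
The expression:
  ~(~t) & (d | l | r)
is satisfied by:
  {t: True, r: True, d: True, l: True}
  {t: True, r: True, d: True, l: False}
  {t: True, r: True, l: True, d: False}
  {t: True, r: True, l: False, d: False}
  {t: True, d: True, l: True, r: False}
  {t: True, d: True, l: False, r: False}
  {t: True, d: False, l: True, r: False}


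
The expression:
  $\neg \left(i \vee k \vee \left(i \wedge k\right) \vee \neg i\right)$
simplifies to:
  $\text{False}$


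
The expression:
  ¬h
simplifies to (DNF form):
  ¬h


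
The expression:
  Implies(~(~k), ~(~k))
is always true.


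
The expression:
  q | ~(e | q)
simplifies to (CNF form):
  q | ~e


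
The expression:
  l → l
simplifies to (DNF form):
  True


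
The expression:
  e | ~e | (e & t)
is always true.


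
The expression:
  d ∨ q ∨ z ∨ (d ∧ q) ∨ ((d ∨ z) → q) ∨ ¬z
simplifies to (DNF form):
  True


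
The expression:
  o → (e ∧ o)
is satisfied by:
  {e: True, o: False}
  {o: False, e: False}
  {o: True, e: True}


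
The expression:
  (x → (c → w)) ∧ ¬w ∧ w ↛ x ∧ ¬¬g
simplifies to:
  False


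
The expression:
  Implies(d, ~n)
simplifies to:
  ~d | ~n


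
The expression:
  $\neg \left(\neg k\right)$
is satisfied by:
  {k: True}


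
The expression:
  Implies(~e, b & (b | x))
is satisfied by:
  {b: True, e: True}
  {b: True, e: False}
  {e: True, b: False}


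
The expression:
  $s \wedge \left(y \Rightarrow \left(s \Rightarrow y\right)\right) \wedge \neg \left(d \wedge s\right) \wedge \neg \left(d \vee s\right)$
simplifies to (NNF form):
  $\text{False}$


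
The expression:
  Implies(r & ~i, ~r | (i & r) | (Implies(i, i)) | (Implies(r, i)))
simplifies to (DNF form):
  True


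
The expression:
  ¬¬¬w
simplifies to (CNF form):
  ¬w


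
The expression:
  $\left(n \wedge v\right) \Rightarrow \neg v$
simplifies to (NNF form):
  $\neg n \vee \neg v$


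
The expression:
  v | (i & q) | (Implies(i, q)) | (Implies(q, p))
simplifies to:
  True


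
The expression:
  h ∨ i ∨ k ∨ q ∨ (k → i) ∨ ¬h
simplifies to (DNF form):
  True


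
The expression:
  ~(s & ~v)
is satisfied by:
  {v: True, s: False}
  {s: False, v: False}
  {s: True, v: True}


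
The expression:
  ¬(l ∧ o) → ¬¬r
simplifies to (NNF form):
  r ∨ (l ∧ o)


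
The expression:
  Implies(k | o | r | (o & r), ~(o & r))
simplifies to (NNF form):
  ~o | ~r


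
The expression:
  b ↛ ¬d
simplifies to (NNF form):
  b ∧ d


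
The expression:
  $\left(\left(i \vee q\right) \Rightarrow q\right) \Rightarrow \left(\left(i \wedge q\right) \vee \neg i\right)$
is always true.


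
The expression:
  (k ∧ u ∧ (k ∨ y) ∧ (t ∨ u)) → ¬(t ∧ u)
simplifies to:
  ¬k ∨ ¬t ∨ ¬u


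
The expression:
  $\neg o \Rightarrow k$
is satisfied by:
  {k: True, o: True}
  {k: True, o: False}
  {o: True, k: False}


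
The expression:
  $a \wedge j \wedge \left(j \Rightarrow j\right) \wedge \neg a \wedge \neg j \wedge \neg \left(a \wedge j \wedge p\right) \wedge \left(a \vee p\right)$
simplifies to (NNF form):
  $\text{False}$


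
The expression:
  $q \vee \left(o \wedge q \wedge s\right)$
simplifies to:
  $q$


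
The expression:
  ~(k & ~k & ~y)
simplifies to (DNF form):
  True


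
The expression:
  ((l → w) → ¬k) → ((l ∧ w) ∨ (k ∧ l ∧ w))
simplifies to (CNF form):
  (k ∨ l) ∧ (k ∨ w) ∧ (l ∨ ¬l) ∧ (w ∨ ¬l)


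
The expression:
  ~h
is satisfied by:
  {h: False}


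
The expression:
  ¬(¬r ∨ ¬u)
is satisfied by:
  {r: True, u: True}


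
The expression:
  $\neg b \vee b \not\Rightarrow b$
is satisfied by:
  {b: False}


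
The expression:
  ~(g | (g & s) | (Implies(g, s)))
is never true.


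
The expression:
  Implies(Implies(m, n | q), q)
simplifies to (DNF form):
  q | (m & ~n)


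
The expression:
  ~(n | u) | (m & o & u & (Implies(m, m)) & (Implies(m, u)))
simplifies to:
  (m | ~u) & (o | ~u) & (u | ~n)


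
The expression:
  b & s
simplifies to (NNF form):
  b & s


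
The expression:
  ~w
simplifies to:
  ~w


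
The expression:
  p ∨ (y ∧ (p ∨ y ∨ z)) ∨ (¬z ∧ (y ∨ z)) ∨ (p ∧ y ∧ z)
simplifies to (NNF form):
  p ∨ y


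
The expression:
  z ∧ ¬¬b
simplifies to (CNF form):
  b ∧ z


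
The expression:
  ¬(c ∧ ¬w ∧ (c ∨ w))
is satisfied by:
  {w: True, c: False}
  {c: False, w: False}
  {c: True, w: True}


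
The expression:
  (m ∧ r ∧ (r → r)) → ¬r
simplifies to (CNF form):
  ¬m ∨ ¬r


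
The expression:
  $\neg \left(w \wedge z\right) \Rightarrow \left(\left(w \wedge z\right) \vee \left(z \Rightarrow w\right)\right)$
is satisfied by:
  {w: True, z: False}
  {z: False, w: False}
  {z: True, w: True}


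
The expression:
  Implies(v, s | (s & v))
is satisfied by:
  {s: True, v: False}
  {v: False, s: False}
  {v: True, s: True}


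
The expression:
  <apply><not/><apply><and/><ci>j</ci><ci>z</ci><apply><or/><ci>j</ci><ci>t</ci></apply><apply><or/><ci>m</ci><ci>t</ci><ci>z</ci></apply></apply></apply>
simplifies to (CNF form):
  <apply><or/><apply><not/><ci>j</ci></apply><apply><not/><ci>z</ci></apply></apply>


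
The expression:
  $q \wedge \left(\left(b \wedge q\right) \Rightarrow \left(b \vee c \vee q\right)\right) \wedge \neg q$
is never true.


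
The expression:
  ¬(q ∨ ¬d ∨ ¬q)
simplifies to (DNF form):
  False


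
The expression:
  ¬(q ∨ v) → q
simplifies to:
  q ∨ v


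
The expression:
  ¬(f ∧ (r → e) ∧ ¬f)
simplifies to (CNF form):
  True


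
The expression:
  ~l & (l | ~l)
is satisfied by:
  {l: False}


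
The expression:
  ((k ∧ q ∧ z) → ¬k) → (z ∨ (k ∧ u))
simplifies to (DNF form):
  z ∨ (k ∧ u)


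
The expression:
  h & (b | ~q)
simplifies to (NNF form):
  h & (b | ~q)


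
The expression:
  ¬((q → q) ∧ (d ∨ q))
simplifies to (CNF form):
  ¬d ∧ ¬q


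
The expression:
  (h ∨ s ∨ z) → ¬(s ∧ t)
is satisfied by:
  {s: False, t: False}
  {t: True, s: False}
  {s: True, t: False}


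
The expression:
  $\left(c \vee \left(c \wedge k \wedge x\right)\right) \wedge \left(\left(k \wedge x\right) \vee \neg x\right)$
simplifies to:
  $c \wedge \left(k \vee \neg x\right)$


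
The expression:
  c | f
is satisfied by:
  {c: True, f: True}
  {c: True, f: False}
  {f: True, c: False}


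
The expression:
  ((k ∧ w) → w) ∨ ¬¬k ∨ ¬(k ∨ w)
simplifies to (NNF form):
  True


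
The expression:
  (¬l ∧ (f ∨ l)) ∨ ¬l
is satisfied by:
  {l: False}


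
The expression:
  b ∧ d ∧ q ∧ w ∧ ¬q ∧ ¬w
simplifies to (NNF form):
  False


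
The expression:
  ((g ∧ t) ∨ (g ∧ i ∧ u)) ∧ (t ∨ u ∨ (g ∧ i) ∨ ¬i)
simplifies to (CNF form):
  g ∧ (i ∨ t) ∧ (t ∨ u)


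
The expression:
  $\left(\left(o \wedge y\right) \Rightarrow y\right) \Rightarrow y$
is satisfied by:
  {y: True}


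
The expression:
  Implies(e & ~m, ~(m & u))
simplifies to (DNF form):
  True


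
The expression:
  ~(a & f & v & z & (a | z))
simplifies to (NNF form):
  ~a | ~f | ~v | ~z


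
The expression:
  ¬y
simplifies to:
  ¬y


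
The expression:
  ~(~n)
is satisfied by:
  {n: True}


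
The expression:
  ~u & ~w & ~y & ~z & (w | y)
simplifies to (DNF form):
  False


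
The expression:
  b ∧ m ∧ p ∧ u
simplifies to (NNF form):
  b ∧ m ∧ p ∧ u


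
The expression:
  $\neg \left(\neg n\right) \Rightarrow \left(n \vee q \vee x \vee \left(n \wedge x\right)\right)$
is always true.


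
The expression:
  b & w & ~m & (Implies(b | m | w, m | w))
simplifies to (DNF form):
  b & w & ~m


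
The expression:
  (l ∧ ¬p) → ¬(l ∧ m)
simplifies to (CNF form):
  p ∨ ¬l ∨ ¬m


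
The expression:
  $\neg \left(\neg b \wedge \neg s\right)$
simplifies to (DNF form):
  $b \vee s$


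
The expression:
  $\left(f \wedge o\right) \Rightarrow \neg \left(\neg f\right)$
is always true.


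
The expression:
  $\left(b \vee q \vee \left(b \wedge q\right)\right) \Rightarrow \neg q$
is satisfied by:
  {q: False}


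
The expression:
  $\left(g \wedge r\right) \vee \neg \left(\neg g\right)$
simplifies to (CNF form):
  $g$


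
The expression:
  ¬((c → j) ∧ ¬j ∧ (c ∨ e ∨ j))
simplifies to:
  c ∨ j ∨ ¬e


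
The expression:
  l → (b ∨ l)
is always true.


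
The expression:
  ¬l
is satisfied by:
  {l: False}


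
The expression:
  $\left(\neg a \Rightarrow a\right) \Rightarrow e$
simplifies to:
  $e \vee \neg a$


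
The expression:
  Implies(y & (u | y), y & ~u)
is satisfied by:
  {u: False, y: False}
  {y: True, u: False}
  {u: True, y: False}


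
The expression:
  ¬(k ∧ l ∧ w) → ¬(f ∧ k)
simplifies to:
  (l ∧ w) ∨ ¬f ∨ ¬k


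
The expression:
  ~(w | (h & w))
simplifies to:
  ~w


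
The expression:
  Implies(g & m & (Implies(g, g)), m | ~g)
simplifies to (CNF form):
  True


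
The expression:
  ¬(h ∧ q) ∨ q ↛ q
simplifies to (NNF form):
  ¬h ∨ ¬q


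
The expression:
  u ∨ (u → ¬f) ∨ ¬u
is always true.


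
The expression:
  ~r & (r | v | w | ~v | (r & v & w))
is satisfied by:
  {r: False}


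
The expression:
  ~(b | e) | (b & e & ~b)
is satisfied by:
  {e: False, b: False}


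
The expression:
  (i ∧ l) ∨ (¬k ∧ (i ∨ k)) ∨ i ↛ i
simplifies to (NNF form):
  i ∧ (l ∨ ¬k)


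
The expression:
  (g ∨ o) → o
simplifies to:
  o ∨ ¬g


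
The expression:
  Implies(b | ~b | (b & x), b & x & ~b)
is never true.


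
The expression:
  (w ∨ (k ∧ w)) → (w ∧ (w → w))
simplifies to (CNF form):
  True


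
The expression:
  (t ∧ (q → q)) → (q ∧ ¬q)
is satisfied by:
  {t: False}


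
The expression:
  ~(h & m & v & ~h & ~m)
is always true.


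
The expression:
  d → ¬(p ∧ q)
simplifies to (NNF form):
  ¬d ∨ ¬p ∨ ¬q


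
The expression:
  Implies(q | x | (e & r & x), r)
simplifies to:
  r | (~q & ~x)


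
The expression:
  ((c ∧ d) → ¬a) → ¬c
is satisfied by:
  {d: True, a: True, c: False}
  {d: True, a: False, c: False}
  {a: True, d: False, c: False}
  {d: False, a: False, c: False}
  {d: True, c: True, a: True}


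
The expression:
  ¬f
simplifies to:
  ¬f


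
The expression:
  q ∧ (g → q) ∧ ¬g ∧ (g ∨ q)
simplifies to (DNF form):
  q ∧ ¬g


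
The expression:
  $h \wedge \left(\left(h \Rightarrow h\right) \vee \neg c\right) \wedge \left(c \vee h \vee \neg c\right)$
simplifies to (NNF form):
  $h$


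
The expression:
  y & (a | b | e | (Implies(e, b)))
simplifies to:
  y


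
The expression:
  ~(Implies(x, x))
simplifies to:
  False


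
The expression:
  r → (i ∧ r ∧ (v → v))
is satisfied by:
  {i: True, r: False}
  {r: False, i: False}
  {r: True, i: True}


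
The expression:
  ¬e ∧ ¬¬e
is never true.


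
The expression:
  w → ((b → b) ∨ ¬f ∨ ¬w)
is always true.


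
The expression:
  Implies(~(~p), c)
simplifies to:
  c | ~p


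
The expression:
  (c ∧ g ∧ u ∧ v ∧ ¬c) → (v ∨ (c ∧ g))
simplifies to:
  True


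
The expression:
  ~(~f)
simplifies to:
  f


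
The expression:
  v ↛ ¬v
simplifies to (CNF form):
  v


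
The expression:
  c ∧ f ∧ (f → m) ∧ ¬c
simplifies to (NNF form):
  False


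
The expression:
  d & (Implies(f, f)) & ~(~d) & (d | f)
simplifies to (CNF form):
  d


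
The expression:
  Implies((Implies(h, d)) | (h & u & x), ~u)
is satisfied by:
  {h: True, d: False, u: False, x: False}
  {x: False, d: False, h: False, u: False}
  {x: True, h: True, d: False, u: False}
  {x: True, d: False, h: False, u: False}
  {h: True, d: True, x: False, u: False}
  {d: True, x: False, h: False, u: False}
  {x: True, h: True, d: True, u: False}
  {x: True, d: True, h: False, u: False}
  {u: True, h: True, x: False, d: False}


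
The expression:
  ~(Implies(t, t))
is never true.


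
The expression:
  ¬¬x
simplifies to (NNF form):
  x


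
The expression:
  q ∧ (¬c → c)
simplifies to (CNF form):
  c ∧ q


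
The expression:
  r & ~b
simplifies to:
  r & ~b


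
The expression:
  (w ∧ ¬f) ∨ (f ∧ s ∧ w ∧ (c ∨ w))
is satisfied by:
  {w: True, s: True, f: False}
  {w: True, s: False, f: False}
  {w: True, f: True, s: True}


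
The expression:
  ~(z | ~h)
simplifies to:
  h & ~z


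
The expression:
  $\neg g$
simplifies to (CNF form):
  $\neg g$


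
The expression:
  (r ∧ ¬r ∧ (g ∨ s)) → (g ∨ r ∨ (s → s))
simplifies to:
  True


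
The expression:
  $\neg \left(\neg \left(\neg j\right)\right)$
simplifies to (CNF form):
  $\neg j$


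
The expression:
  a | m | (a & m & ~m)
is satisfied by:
  {a: True, m: True}
  {a: True, m: False}
  {m: True, a: False}


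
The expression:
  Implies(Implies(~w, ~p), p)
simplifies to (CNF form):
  p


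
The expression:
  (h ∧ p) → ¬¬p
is always true.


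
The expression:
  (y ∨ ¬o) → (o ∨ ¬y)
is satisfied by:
  {o: True, y: False}
  {y: False, o: False}
  {y: True, o: True}


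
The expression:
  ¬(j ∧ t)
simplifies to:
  ¬j ∨ ¬t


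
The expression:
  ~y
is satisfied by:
  {y: False}


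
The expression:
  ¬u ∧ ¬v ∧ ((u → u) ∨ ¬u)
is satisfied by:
  {u: False, v: False}


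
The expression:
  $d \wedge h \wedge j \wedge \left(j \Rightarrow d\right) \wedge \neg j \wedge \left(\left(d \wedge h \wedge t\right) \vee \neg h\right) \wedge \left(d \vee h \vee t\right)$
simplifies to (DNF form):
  $\text{False}$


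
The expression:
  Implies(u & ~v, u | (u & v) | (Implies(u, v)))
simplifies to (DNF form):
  True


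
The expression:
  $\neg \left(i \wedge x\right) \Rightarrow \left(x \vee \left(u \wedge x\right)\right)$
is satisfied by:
  {x: True}


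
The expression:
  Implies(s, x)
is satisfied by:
  {x: True, s: False}
  {s: False, x: False}
  {s: True, x: True}


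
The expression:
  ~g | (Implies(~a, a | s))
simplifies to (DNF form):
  a | s | ~g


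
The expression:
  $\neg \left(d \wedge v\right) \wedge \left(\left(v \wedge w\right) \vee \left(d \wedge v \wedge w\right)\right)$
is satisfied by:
  {w: True, v: True, d: False}


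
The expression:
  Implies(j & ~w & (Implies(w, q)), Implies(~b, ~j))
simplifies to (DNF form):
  b | w | ~j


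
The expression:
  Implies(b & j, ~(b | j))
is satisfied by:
  {b: False, j: False}
  {j: True, b: False}
  {b: True, j: False}


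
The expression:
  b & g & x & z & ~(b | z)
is never true.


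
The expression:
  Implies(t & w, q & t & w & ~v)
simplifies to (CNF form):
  (q | ~t | ~w) & (~t | ~v | ~w)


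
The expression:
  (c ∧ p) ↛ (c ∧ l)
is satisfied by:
  {c: True, p: True, l: False}


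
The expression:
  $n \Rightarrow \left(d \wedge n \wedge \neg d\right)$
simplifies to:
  $\neg n$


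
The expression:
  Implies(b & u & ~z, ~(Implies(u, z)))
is always true.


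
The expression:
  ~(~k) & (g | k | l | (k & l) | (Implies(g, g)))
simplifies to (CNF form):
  k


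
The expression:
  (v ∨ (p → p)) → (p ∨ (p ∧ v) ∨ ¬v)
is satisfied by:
  {p: True, v: False}
  {v: False, p: False}
  {v: True, p: True}


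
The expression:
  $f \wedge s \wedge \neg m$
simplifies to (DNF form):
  $f \wedge s \wedge \neg m$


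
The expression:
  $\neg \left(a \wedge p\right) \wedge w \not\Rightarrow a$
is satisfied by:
  {w: True, a: False}


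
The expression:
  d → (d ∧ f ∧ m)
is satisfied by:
  {m: True, f: True, d: False}
  {m: True, f: False, d: False}
  {f: True, m: False, d: False}
  {m: False, f: False, d: False}
  {d: True, m: True, f: True}


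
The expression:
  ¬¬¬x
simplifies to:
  ¬x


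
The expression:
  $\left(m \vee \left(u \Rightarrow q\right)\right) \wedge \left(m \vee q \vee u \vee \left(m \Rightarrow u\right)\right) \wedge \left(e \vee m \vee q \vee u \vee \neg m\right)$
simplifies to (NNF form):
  $m \vee q \vee \neg u$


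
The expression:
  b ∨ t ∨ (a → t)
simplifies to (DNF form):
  b ∨ t ∨ ¬a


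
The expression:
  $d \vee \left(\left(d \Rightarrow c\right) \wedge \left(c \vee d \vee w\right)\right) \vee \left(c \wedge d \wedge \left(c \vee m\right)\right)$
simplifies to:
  $c \vee d \vee w$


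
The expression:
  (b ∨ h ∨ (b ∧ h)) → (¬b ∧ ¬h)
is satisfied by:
  {h: False, b: False}


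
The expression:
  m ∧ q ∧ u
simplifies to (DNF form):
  m ∧ q ∧ u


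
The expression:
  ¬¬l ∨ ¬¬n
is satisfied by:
  {n: True, l: True}
  {n: True, l: False}
  {l: True, n: False}


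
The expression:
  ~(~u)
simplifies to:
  u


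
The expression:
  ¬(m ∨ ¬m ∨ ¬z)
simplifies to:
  False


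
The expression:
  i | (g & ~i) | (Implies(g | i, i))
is always true.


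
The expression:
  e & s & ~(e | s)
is never true.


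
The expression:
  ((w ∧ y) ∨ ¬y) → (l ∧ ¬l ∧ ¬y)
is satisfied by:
  {y: True, w: False}


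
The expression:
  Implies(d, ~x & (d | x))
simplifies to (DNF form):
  ~d | ~x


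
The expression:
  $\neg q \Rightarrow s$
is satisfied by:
  {q: True, s: True}
  {q: True, s: False}
  {s: True, q: False}


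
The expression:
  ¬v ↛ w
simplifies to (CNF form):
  w ∨ ¬v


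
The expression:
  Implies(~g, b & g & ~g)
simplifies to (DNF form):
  g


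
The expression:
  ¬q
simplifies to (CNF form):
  ¬q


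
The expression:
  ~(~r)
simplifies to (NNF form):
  r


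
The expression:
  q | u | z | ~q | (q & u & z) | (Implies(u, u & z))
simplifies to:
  True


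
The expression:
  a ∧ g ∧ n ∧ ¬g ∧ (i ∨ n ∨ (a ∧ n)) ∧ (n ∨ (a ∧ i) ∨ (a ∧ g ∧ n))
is never true.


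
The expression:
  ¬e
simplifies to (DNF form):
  ¬e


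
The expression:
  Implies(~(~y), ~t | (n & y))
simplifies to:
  n | ~t | ~y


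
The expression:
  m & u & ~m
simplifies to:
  False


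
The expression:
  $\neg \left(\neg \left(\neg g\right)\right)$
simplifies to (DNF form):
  $\neg g$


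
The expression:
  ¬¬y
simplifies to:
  y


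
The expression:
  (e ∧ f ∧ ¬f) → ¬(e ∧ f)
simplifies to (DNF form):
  True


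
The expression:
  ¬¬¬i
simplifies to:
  ¬i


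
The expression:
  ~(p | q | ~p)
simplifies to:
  False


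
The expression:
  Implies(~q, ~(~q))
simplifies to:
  q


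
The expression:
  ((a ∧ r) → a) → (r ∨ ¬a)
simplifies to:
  r ∨ ¬a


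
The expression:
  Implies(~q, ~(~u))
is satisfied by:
  {q: True, u: True}
  {q: True, u: False}
  {u: True, q: False}


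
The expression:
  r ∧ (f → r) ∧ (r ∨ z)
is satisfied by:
  {r: True}


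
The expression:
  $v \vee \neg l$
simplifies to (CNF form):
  $v \vee \neg l$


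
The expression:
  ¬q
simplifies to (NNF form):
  ¬q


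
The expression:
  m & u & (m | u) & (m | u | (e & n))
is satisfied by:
  {m: True, u: True}


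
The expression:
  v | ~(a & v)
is always true.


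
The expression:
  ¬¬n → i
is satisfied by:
  {i: True, n: False}
  {n: False, i: False}
  {n: True, i: True}


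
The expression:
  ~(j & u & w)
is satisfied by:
  {w: False, u: False, j: False}
  {j: True, w: False, u: False}
  {u: True, w: False, j: False}
  {j: True, u: True, w: False}
  {w: True, j: False, u: False}
  {j: True, w: True, u: False}
  {u: True, w: True, j: False}


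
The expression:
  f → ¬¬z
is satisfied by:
  {z: True, f: False}
  {f: False, z: False}
  {f: True, z: True}


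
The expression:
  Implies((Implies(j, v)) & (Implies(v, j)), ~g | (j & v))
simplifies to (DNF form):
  j | v | ~g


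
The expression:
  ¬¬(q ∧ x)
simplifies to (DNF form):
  q ∧ x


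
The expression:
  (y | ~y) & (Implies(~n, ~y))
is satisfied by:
  {n: True, y: False}
  {y: False, n: False}
  {y: True, n: True}


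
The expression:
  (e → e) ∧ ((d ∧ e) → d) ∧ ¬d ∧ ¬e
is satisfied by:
  {d: False, e: False}


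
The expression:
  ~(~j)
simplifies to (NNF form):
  j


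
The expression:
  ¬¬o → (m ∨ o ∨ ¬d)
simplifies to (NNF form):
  True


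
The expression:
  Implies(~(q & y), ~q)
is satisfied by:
  {y: True, q: False}
  {q: False, y: False}
  {q: True, y: True}


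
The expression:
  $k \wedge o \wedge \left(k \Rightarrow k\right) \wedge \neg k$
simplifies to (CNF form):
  $\text{False}$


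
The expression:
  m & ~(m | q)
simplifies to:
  False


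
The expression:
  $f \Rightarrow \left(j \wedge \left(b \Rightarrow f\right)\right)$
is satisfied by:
  {j: True, f: False}
  {f: False, j: False}
  {f: True, j: True}


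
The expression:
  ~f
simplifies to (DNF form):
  ~f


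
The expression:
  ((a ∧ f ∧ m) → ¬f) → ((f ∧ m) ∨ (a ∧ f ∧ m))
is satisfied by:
  {m: True, f: True}


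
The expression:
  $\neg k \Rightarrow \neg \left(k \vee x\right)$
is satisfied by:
  {k: True, x: False}
  {x: False, k: False}
  {x: True, k: True}


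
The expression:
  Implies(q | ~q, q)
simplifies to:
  q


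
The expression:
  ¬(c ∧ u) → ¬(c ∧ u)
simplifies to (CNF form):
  True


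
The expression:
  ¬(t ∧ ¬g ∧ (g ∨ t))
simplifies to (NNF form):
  g ∨ ¬t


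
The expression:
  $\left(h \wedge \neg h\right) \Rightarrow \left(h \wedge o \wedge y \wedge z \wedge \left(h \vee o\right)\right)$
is always true.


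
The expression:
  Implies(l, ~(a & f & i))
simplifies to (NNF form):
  ~a | ~f | ~i | ~l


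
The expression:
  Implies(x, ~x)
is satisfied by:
  {x: False}


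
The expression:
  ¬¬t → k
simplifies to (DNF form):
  k ∨ ¬t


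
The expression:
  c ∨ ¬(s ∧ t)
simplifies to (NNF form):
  c ∨ ¬s ∨ ¬t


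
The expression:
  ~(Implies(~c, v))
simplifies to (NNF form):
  ~c & ~v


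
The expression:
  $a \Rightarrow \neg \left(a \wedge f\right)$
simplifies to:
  $\neg a \vee \neg f$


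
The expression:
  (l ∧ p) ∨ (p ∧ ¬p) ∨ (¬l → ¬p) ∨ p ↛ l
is always true.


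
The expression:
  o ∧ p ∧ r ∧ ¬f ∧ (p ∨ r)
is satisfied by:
  {r: True, p: True, o: True, f: False}


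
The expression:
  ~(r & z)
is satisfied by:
  {z: False, r: False}
  {r: True, z: False}
  {z: True, r: False}


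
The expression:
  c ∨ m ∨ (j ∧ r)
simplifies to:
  c ∨ m ∨ (j ∧ r)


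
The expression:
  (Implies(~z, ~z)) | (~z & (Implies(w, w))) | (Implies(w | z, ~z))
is always true.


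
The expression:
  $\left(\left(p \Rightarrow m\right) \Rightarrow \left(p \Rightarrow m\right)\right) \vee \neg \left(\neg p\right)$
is always true.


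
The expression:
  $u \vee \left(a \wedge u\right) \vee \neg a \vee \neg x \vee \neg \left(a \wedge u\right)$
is always true.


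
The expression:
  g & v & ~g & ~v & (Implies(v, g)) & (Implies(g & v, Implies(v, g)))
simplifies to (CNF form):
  False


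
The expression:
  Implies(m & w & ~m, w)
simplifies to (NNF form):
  True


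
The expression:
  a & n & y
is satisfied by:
  {a: True, y: True, n: True}


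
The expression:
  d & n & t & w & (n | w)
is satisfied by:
  {t: True, w: True, d: True, n: True}


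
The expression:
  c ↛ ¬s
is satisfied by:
  {c: True, s: True}


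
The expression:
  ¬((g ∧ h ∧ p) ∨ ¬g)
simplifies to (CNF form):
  g ∧ (¬h ∨ ¬p)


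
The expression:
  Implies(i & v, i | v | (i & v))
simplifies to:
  True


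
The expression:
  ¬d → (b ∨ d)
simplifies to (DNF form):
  b ∨ d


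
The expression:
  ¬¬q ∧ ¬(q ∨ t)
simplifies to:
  False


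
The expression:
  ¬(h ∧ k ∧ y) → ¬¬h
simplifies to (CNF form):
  h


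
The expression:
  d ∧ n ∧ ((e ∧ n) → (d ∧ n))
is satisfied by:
  {d: True, n: True}


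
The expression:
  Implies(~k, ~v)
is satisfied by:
  {k: True, v: False}
  {v: False, k: False}
  {v: True, k: True}


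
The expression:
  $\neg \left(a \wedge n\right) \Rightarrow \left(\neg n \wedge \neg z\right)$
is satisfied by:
  {a: True, z: False, n: False}
  {z: False, n: False, a: False}
  {n: True, a: True, z: False}
  {n: True, z: True, a: True}


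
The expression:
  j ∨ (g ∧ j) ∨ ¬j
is always true.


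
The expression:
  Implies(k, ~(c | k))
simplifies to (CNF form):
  ~k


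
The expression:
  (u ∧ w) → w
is always true.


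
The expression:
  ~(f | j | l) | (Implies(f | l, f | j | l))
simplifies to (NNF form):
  True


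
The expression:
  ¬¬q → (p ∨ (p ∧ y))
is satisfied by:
  {p: True, q: False}
  {q: False, p: False}
  {q: True, p: True}


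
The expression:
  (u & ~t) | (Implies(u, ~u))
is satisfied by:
  {u: False, t: False}
  {t: True, u: False}
  {u: True, t: False}


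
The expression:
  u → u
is always true.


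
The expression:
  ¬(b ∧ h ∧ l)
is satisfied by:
  {l: False, b: False, h: False}
  {h: True, l: False, b: False}
  {b: True, l: False, h: False}
  {h: True, b: True, l: False}
  {l: True, h: False, b: False}
  {h: True, l: True, b: False}
  {b: True, l: True, h: False}


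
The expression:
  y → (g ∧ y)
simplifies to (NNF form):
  g ∨ ¬y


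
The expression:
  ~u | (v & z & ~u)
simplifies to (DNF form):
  ~u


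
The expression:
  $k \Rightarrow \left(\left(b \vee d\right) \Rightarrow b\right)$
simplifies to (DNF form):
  $b \vee \neg d \vee \neg k$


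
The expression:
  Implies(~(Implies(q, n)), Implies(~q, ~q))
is always true.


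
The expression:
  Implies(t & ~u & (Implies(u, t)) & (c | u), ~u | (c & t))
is always true.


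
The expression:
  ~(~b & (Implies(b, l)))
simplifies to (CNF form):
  b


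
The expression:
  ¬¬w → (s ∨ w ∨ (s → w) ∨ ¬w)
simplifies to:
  True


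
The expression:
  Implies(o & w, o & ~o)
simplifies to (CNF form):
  ~o | ~w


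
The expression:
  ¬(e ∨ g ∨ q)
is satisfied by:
  {q: False, e: False, g: False}


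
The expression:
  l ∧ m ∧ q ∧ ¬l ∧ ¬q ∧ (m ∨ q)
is never true.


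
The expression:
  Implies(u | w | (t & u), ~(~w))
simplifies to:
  w | ~u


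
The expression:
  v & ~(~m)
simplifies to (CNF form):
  m & v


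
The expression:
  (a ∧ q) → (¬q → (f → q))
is always true.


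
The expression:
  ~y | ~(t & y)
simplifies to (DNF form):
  ~t | ~y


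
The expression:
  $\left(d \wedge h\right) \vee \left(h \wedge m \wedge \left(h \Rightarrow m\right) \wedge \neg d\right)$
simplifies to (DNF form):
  $\left(d \wedge h\right) \vee \left(h \wedge m\right)$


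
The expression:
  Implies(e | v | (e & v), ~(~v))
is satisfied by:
  {v: True, e: False}
  {e: False, v: False}
  {e: True, v: True}


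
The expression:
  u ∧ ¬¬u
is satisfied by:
  {u: True}


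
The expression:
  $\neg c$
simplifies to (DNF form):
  $\neg c$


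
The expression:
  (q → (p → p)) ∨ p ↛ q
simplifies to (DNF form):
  True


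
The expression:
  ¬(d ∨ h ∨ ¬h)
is never true.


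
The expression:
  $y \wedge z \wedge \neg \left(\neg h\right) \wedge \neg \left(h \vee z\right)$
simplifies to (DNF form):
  $\text{False}$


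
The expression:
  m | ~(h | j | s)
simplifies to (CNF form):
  (m | ~h) & (m | ~j) & (m | ~s)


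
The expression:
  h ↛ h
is never true.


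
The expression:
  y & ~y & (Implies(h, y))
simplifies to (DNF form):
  False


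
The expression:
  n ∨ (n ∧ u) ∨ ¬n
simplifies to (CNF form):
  True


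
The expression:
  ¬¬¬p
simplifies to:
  ¬p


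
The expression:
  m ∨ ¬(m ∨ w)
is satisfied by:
  {m: True, w: False}
  {w: False, m: False}
  {w: True, m: True}


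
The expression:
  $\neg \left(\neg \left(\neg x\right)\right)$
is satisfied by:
  {x: False}


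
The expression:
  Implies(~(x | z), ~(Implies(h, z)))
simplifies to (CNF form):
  h | x | z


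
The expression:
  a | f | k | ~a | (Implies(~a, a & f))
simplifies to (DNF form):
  True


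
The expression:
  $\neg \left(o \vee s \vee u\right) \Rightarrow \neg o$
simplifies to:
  $\text{True}$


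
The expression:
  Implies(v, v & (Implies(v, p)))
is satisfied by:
  {p: True, v: False}
  {v: False, p: False}
  {v: True, p: True}


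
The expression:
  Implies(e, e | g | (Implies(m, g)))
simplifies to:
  True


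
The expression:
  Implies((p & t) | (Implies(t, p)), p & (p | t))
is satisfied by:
  {t: True, p: True}
  {t: True, p: False}
  {p: True, t: False}


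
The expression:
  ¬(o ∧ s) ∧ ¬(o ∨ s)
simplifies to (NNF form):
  ¬o ∧ ¬s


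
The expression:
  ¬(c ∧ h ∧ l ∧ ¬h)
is always true.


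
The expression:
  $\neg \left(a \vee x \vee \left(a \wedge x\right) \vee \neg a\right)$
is never true.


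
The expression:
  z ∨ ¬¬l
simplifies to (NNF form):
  l ∨ z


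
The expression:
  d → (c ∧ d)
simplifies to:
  c ∨ ¬d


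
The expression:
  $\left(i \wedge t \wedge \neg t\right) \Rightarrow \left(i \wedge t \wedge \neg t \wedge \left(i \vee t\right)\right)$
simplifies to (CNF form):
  $\text{True}$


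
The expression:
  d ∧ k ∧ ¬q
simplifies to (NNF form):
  d ∧ k ∧ ¬q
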